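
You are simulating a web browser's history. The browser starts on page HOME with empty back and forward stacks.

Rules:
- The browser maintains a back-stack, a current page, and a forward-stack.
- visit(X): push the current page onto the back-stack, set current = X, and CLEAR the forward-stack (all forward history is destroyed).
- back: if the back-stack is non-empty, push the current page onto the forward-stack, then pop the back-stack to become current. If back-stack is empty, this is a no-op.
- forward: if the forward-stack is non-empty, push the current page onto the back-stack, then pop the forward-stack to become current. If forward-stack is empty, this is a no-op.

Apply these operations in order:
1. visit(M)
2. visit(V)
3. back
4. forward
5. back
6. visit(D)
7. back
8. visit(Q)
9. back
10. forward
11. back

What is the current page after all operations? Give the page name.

After 1 (visit(M)): cur=M back=1 fwd=0
After 2 (visit(V)): cur=V back=2 fwd=0
After 3 (back): cur=M back=1 fwd=1
After 4 (forward): cur=V back=2 fwd=0
After 5 (back): cur=M back=1 fwd=1
After 6 (visit(D)): cur=D back=2 fwd=0
After 7 (back): cur=M back=1 fwd=1
After 8 (visit(Q)): cur=Q back=2 fwd=0
After 9 (back): cur=M back=1 fwd=1
After 10 (forward): cur=Q back=2 fwd=0
After 11 (back): cur=M back=1 fwd=1

Answer: M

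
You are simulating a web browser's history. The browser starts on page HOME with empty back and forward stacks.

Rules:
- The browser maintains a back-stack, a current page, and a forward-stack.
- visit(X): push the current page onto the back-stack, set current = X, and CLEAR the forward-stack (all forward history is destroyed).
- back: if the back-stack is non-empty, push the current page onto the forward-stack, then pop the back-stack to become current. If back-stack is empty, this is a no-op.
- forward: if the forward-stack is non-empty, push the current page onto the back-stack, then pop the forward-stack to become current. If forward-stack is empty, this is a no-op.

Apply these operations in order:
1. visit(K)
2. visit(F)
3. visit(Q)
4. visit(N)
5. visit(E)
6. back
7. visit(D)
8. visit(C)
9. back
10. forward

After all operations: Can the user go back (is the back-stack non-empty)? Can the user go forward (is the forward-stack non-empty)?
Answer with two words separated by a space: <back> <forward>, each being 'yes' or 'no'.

Answer: yes no

Derivation:
After 1 (visit(K)): cur=K back=1 fwd=0
After 2 (visit(F)): cur=F back=2 fwd=0
After 3 (visit(Q)): cur=Q back=3 fwd=0
After 4 (visit(N)): cur=N back=4 fwd=0
After 5 (visit(E)): cur=E back=5 fwd=0
After 6 (back): cur=N back=4 fwd=1
After 7 (visit(D)): cur=D back=5 fwd=0
After 8 (visit(C)): cur=C back=6 fwd=0
After 9 (back): cur=D back=5 fwd=1
After 10 (forward): cur=C back=6 fwd=0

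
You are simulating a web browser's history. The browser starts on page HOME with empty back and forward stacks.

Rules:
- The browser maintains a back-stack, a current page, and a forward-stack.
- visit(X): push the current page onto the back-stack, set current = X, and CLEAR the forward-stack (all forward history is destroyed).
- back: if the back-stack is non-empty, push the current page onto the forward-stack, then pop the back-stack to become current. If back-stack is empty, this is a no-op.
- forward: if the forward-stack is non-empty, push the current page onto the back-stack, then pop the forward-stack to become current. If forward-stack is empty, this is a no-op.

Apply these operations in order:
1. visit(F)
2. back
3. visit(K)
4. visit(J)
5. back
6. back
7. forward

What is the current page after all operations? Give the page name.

Answer: K

Derivation:
After 1 (visit(F)): cur=F back=1 fwd=0
After 2 (back): cur=HOME back=0 fwd=1
After 3 (visit(K)): cur=K back=1 fwd=0
After 4 (visit(J)): cur=J back=2 fwd=0
After 5 (back): cur=K back=1 fwd=1
After 6 (back): cur=HOME back=0 fwd=2
After 7 (forward): cur=K back=1 fwd=1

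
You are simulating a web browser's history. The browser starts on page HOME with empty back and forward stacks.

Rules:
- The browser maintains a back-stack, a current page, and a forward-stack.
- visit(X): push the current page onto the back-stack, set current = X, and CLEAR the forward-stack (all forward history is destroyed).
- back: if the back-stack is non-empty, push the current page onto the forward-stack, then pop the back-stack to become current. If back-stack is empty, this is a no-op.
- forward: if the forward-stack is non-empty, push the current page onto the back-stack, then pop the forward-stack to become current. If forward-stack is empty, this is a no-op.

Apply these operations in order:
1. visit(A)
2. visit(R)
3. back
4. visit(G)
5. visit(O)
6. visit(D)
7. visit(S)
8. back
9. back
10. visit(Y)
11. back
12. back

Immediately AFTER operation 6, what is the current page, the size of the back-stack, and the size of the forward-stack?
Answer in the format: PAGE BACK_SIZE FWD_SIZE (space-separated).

After 1 (visit(A)): cur=A back=1 fwd=0
After 2 (visit(R)): cur=R back=2 fwd=0
After 3 (back): cur=A back=1 fwd=1
After 4 (visit(G)): cur=G back=2 fwd=0
After 5 (visit(O)): cur=O back=3 fwd=0
After 6 (visit(D)): cur=D back=4 fwd=0

D 4 0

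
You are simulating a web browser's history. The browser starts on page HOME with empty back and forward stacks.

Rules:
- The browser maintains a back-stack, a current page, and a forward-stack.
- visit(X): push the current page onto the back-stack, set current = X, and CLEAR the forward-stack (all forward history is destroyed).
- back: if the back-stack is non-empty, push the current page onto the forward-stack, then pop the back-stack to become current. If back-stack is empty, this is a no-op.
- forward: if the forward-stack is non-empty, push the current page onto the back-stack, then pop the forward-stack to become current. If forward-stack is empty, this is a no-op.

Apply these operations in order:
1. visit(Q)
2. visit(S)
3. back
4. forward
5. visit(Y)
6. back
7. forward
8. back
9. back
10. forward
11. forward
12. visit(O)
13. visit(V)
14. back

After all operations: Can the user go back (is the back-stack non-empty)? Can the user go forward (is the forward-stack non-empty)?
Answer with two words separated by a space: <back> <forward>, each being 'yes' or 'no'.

After 1 (visit(Q)): cur=Q back=1 fwd=0
After 2 (visit(S)): cur=S back=2 fwd=0
After 3 (back): cur=Q back=1 fwd=1
After 4 (forward): cur=S back=2 fwd=0
After 5 (visit(Y)): cur=Y back=3 fwd=0
After 6 (back): cur=S back=2 fwd=1
After 7 (forward): cur=Y back=3 fwd=0
After 8 (back): cur=S back=2 fwd=1
After 9 (back): cur=Q back=1 fwd=2
After 10 (forward): cur=S back=2 fwd=1
After 11 (forward): cur=Y back=3 fwd=0
After 12 (visit(O)): cur=O back=4 fwd=0
After 13 (visit(V)): cur=V back=5 fwd=0
After 14 (back): cur=O back=4 fwd=1

Answer: yes yes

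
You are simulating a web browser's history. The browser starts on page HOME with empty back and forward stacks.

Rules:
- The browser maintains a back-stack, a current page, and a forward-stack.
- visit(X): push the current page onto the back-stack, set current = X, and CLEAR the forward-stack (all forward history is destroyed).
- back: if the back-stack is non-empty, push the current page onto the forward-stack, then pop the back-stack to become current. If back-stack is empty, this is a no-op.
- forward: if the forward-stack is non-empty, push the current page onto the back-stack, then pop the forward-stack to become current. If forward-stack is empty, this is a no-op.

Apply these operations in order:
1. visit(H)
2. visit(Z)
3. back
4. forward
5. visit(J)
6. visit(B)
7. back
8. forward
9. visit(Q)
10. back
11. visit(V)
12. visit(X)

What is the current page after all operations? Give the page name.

After 1 (visit(H)): cur=H back=1 fwd=0
After 2 (visit(Z)): cur=Z back=2 fwd=0
After 3 (back): cur=H back=1 fwd=1
After 4 (forward): cur=Z back=2 fwd=0
After 5 (visit(J)): cur=J back=3 fwd=0
After 6 (visit(B)): cur=B back=4 fwd=0
After 7 (back): cur=J back=3 fwd=1
After 8 (forward): cur=B back=4 fwd=0
After 9 (visit(Q)): cur=Q back=5 fwd=0
After 10 (back): cur=B back=4 fwd=1
After 11 (visit(V)): cur=V back=5 fwd=0
After 12 (visit(X)): cur=X back=6 fwd=0

Answer: X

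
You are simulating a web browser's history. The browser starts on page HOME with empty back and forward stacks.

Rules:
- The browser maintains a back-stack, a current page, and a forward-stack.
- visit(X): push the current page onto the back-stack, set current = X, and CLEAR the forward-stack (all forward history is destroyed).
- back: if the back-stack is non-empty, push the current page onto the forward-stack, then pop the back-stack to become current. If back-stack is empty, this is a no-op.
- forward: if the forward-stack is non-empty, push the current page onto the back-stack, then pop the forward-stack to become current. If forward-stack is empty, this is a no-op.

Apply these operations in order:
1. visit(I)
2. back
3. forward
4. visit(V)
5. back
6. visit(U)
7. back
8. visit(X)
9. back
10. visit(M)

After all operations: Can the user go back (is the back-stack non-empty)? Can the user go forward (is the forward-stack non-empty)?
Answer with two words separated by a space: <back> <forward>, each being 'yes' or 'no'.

Answer: yes no

Derivation:
After 1 (visit(I)): cur=I back=1 fwd=0
After 2 (back): cur=HOME back=0 fwd=1
After 3 (forward): cur=I back=1 fwd=0
After 4 (visit(V)): cur=V back=2 fwd=0
After 5 (back): cur=I back=1 fwd=1
After 6 (visit(U)): cur=U back=2 fwd=0
After 7 (back): cur=I back=1 fwd=1
After 8 (visit(X)): cur=X back=2 fwd=0
After 9 (back): cur=I back=1 fwd=1
After 10 (visit(M)): cur=M back=2 fwd=0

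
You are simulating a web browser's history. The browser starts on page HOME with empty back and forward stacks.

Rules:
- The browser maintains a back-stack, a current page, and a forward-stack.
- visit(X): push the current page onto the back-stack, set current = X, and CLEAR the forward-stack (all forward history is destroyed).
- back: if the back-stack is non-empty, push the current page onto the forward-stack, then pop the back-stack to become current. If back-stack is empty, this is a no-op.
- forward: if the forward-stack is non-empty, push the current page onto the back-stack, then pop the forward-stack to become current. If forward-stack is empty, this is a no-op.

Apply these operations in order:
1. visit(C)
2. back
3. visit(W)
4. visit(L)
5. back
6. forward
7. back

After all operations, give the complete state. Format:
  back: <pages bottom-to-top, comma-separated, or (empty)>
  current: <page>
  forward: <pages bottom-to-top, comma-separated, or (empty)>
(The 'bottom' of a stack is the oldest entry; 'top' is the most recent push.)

After 1 (visit(C)): cur=C back=1 fwd=0
After 2 (back): cur=HOME back=0 fwd=1
After 3 (visit(W)): cur=W back=1 fwd=0
After 4 (visit(L)): cur=L back=2 fwd=0
After 5 (back): cur=W back=1 fwd=1
After 6 (forward): cur=L back=2 fwd=0
After 7 (back): cur=W back=1 fwd=1

Answer: back: HOME
current: W
forward: L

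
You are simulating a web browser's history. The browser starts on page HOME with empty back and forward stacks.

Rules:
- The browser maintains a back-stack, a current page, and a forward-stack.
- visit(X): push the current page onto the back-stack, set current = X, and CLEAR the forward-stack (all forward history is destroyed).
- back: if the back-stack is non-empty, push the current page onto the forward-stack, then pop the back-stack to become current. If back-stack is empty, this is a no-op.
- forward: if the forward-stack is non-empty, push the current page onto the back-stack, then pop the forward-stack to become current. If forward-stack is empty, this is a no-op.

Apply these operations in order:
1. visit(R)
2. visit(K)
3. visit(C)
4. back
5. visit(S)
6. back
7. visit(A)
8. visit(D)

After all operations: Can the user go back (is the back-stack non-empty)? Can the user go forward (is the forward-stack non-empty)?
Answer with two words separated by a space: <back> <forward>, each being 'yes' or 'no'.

After 1 (visit(R)): cur=R back=1 fwd=0
After 2 (visit(K)): cur=K back=2 fwd=0
After 3 (visit(C)): cur=C back=3 fwd=0
After 4 (back): cur=K back=2 fwd=1
After 5 (visit(S)): cur=S back=3 fwd=0
After 6 (back): cur=K back=2 fwd=1
After 7 (visit(A)): cur=A back=3 fwd=0
After 8 (visit(D)): cur=D back=4 fwd=0

Answer: yes no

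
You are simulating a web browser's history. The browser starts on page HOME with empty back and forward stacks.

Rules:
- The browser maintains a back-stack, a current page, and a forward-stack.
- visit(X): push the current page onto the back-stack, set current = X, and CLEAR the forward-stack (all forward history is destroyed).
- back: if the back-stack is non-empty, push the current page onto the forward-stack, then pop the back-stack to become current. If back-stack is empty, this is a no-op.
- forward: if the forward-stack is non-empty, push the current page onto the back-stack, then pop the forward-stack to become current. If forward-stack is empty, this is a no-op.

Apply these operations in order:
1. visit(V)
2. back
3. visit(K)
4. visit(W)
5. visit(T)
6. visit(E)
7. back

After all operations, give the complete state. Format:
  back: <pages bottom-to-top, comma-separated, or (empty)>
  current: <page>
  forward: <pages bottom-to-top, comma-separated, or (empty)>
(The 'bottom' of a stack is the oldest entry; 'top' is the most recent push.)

After 1 (visit(V)): cur=V back=1 fwd=0
After 2 (back): cur=HOME back=0 fwd=1
After 3 (visit(K)): cur=K back=1 fwd=0
After 4 (visit(W)): cur=W back=2 fwd=0
After 5 (visit(T)): cur=T back=3 fwd=0
After 6 (visit(E)): cur=E back=4 fwd=0
After 7 (back): cur=T back=3 fwd=1

Answer: back: HOME,K,W
current: T
forward: E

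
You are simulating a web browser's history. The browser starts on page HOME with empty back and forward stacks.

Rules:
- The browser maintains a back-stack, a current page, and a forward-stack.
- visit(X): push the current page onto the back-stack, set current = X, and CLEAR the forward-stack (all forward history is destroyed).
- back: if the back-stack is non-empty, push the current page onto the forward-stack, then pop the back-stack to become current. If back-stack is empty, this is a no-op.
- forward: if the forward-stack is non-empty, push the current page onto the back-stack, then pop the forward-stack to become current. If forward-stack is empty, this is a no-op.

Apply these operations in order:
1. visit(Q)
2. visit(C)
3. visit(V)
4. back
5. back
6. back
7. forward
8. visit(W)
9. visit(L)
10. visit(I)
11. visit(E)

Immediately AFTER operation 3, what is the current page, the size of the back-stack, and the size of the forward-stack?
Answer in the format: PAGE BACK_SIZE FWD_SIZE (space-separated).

After 1 (visit(Q)): cur=Q back=1 fwd=0
After 2 (visit(C)): cur=C back=2 fwd=0
After 3 (visit(V)): cur=V back=3 fwd=0

V 3 0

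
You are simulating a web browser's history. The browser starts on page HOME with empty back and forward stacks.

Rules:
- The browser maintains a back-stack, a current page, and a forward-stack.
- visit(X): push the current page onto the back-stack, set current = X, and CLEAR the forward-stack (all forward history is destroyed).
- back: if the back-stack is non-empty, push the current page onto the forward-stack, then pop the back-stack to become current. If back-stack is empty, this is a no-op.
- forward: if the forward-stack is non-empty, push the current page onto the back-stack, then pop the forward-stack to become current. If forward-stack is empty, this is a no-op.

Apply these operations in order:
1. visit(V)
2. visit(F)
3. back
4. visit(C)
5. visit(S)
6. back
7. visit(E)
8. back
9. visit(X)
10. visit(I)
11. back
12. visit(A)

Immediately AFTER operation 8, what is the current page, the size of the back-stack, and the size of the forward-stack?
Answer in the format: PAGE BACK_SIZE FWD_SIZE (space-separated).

After 1 (visit(V)): cur=V back=1 fwd=0
After 2 (visit(F)): cur=F back=2 fwd=0
After 3 (back): cur=V back=1 fwd=1
After 4 (visit(C)): cur=C back=2 fwd=0
After 5 (visit(S)): cur=S back=3 fwd=0
After 6 (back): cur=C back=2 fwd=1
After 7 (visit(E)): cur=E back=3 fwd=0
After 8 (back): cur=C back=2 fwd=1

C 2 1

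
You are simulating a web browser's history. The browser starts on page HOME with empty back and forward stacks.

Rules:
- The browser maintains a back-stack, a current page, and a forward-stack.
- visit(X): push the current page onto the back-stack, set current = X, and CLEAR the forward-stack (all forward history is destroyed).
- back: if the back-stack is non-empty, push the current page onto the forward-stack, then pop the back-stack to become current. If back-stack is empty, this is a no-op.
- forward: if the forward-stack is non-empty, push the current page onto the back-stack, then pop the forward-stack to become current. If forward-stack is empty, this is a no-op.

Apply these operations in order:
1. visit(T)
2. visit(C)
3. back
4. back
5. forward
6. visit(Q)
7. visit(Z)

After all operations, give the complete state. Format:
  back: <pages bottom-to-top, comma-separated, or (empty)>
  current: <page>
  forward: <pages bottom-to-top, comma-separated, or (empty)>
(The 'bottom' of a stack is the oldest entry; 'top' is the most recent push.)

After 1 (visit(T)): cur=T back=1 fwd=0
After 2 (visit(C)): cur=C back=2 fwd=0
After 3 (back): cur=T back=1 fwd=1
After 4 (back): cur=HOME back=0 fwd=2
After 5 (forward): cur=T back=1 fwd=1
After 6 (visit(Q)): cur=Q back=2 fwd=0
After 7 (visit(Z)): cur=Z back=3 fwd=0

Answer: back: HOME,T,Q
current: Z
forward: (empty)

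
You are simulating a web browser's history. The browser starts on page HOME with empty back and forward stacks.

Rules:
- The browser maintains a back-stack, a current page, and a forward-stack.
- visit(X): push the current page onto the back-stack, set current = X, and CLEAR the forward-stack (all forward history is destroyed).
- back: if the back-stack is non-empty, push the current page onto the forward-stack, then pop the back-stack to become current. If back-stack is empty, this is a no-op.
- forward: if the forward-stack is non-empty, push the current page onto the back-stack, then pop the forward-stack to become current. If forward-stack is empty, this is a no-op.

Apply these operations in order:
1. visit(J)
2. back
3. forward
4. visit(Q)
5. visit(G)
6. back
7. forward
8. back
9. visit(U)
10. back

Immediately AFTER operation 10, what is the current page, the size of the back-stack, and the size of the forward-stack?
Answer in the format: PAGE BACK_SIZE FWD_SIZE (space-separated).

After 1 (visit(J)): cur=J back=1 fwd=0
After 2 (back): cur=HOME back=0 fwd=1
After 3 (forward): cur=J back=1 fwd=0
After 4 (visit(Q)): cur=Q back=2 fwd=0
After 5 (visit(G)): cur=G back=3 fwd=0
After 6 (back): cur=Q back=2 fwd=1
After 7 (forward): cur=G back=3 fwd=0
After 8 (back): cur=Q back=2 fwd=1
After 9 (visit(U)): cur=U back=3 fwd=0
After 10 (back): cur=Q back=2 fwd=1

Q 2 1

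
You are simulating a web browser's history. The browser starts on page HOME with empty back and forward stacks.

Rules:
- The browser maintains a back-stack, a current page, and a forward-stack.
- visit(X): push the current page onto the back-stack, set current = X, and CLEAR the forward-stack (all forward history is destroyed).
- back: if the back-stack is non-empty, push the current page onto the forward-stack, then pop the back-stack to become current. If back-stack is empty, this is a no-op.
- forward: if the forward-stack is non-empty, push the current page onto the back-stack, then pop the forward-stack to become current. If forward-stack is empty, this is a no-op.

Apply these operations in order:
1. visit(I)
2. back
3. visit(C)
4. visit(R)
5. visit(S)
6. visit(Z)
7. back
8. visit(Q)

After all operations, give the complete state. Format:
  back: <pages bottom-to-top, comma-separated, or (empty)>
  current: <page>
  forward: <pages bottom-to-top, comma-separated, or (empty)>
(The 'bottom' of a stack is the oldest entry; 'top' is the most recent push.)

Answer: back: HOME,C,R,S
current: Q
forward: (empty)

Derivation:
After 1 (visit(I)): cur=I back=1 fwd=0
After 2 (back): cur=HOME back=0 fwd=1
After 3 (visit(C)): cur=C back=1 fwd=0
After 4 (visit(R)): cur=R back=2 fwd=0
After 5 (visit(S)): cur=S back=3 fwd=0
After 6 (visit(Z)): cur=Z back=4 fwd=0
After 7 (back): cur=S back=3 fwd=1
After 8 (visit(Q)): cur=Q back=4 fwd=0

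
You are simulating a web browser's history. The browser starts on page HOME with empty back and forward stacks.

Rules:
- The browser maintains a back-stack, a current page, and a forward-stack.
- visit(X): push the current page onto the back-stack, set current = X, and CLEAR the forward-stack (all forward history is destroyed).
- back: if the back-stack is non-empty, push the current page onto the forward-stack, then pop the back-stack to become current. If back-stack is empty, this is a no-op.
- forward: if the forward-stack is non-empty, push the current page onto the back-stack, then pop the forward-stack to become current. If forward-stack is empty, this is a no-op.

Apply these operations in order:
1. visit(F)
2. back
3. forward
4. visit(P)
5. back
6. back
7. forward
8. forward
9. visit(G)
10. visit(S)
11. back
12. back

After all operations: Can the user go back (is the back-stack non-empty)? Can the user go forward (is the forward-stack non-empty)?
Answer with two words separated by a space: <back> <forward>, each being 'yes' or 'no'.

Answer: yes yes

Derivation:
After 1 (visit(F)): cur=F back=1 fwd=0
After 2 (back): cur=HOME back=0 fwd=1
After 3 (forward): cur=F back=1 fwd=0
After 4 (visit(P)): cur=P back=2 fwd=0
After 5 (back): cur=F back=1 fwd=1
After 6 (back): cur=HOME back=0 fwd=2
After 7 (forward): cur=F back=1 fwd=1
After 8 (forward): cur=P back=2 fwd=0
After 9 (visit(G)): cur=G back=3 fwd=0
After 10 (visit(S)): cur=S back=4 fwd=0
After 11 (back): cur=G back=3 fwd=1
After 12 (back): cur=P back=2 fwd=2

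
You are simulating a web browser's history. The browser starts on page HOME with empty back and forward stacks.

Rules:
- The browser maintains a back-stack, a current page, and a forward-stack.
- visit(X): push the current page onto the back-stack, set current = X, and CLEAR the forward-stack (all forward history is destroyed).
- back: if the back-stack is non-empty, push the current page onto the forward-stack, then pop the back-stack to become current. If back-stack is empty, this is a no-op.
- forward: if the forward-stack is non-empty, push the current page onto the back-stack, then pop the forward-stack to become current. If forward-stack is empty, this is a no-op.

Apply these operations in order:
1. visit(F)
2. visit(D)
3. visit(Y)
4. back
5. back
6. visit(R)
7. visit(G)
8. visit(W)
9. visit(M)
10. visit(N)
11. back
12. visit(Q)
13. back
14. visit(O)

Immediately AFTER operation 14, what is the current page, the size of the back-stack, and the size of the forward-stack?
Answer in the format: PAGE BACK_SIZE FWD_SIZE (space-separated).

After 1 (visit(F)): cur=F back=1 fwd=0
After 2 (visit(D)): cur=D back=2 fwd=0
After 3 (visit(Y)): cur=Y back=3 fwd=0
After 4 (back): cur=D back=2 fwd=1
After 5 (back): cur=F back=1 fwd=2
After 6 (visit(R)): cur=R back=2 fwd=0
After 7 (visit(G)): cur=G back=3 fwd=0
After 8 (visit(W)): cur=W back=4 fwd=0
After 9 (visit(M)): cur=M back=5 fwd=0
After 10 (visit(N)): cur=N back=6 fwd=0
After 11 (back): cur=M back=5 fwd=1
After 12 (visit(Q)): cur=Q back=6 fwd=0
After 13 (back): cur=M back=5 fwd=1
After 14 (visit(O)): cur=O back=6 fwd=0

O 6 0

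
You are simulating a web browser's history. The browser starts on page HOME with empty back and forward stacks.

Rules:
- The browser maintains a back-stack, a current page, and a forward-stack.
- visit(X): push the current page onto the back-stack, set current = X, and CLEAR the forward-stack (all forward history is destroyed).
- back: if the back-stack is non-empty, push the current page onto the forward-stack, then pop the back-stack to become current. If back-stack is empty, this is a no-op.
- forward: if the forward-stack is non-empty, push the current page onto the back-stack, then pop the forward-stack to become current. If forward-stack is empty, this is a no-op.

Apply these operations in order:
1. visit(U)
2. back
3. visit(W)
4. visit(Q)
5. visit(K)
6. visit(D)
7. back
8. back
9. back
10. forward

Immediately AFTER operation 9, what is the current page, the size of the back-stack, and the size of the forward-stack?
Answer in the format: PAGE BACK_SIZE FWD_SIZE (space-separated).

After 1 (visit(U)): cur=U back=1 fwd=0
After 2 (back): cur=HOME back=0 fwd=1
After 3 (visit(W)): cur=W back=1 fwd=0
After 4 (visit(Q)): cur=Q back=2 fwd=0
After 5 (visit(K)): cur=K back=3 fwd=0
After 6 (visit(D)): cur=D back=4 fwd=0
After 7 (back): cur=K back=3 fwd=1
After 8 (back): cur=Q back=2 fwd=2
After 9 (back): cur=W back=1 fwd=3

W 1 3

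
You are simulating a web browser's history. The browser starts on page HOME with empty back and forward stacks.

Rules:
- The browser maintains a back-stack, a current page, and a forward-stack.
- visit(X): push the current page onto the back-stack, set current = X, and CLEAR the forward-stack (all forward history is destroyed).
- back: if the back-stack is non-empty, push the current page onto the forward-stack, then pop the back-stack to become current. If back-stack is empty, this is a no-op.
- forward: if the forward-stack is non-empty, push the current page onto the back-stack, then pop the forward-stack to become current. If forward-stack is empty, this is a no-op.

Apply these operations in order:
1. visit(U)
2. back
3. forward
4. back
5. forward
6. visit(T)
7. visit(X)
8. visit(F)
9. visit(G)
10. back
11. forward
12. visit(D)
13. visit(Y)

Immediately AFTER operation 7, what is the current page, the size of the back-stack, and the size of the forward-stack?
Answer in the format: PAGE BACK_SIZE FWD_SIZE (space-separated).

After 1 (visit(U)): cur=U back=1 fwd=0
After 2 (back): cur=HOME back=0 fwd=1
After 3 (forward): cur=U back=1 fwd=0
After 4 (back): cur=HOME back=0 fwd=1
After 5 (forward): cur=U back=1 fwd=0
After 6 (visit(T)): cur=T back=2 fwd=0
After 7 (visit(X)): cur=X back=3 fwd=0

X 3 0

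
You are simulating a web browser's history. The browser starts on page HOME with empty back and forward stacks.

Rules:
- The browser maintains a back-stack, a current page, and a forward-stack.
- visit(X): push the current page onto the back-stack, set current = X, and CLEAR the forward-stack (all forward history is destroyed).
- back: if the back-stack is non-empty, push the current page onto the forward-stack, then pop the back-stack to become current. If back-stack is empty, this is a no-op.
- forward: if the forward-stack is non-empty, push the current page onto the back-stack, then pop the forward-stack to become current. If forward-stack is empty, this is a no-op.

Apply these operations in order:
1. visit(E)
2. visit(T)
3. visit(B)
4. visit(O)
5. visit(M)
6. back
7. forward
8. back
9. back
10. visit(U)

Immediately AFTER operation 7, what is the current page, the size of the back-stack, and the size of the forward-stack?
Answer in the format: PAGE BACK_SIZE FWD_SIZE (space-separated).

After 1 (visit(E)): cur=E back=1 fwd=0
After 2 (visit(T)): cur=T back=2 fwd=0
After 3 (visit(B)): cur=B back=3 fwd=0
After 4 (visit(O)): cur=O back=4 fwd=0
After 5 (visit(M)): cur=M back=5 fwd=0
After 6 (back): cur=O back=4 fwd=1
After 7 (forward): cur=M back=5 fwd=0

M 5 0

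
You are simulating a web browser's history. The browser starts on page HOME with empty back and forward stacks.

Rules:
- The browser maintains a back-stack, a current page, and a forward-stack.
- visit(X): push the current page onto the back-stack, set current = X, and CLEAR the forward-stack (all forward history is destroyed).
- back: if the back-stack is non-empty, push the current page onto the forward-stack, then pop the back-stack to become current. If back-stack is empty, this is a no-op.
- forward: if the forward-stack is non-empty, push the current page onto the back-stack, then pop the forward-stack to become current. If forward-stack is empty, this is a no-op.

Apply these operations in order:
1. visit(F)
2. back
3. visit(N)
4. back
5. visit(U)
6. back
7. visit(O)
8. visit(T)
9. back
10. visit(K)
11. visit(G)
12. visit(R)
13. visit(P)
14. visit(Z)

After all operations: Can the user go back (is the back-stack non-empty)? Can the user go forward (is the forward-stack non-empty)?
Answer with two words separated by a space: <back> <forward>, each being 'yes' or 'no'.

After 1 (visit(F)): cur=F back=1 fwd=0
After 2 (back): cur=HOME back=0 fwd=1
After 3 (visit(N)): cur=N back=1 fwd=0
After 4 (back): cur=HOME back=0 fwd=1
After 5 (visit(U)): cur=U back=1 fwd=0
After 6 (back): cur=HOME back=0 fwd=1
After 7 (visit(O)): cur=O back=1 fwd=0
After 8 (visit(T)): cur=T back=2 fwd=0
After 9 (back): cur=O back=1 fwd=1
After 10 (visit(K)): cur=K back=2 fwd=0
After 11 (visit(G)): cur=G back=3 fwd=0
After 12 (visit(R)): cur=R back=4 fwd=0
After 13 (visit(P)): cur=P back=5 fwd=0
After 14 (visit(Z)): cur=Z back=6 fwd=0

Answer: yes no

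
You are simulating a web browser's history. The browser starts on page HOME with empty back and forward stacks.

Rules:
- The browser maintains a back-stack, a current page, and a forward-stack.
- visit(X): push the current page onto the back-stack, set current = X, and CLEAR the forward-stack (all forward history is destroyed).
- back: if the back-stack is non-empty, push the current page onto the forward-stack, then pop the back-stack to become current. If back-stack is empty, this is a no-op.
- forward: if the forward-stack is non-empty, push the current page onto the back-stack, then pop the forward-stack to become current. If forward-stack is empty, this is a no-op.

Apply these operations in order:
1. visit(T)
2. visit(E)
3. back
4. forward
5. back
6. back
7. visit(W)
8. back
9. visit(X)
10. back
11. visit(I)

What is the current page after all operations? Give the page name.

After 1 (visit(T)): cur=T back=1 fwd=0
After 2 (visit(E)): cur=E back=2 fwd=0
After 3 (back): cur=T back=1 fwd=1
After 4 (forward): cur=E back=2 fwd=0
After 5 (back): cur=T back=1 fwd=1
After 6 (back): cur=HOME back=0 fwd=2
After 7 (visit(W)): cur=W back=1 fwd=0
After 8 (back): cur=HOME back=0 fwd=1
After 9 (visit(X)): cur=X back=1 fwd=0
After 10 (back): cur=HOME back=0 fwd=1
After 11 (visit(I)): cur=I back=1 fwd=0

Answer: I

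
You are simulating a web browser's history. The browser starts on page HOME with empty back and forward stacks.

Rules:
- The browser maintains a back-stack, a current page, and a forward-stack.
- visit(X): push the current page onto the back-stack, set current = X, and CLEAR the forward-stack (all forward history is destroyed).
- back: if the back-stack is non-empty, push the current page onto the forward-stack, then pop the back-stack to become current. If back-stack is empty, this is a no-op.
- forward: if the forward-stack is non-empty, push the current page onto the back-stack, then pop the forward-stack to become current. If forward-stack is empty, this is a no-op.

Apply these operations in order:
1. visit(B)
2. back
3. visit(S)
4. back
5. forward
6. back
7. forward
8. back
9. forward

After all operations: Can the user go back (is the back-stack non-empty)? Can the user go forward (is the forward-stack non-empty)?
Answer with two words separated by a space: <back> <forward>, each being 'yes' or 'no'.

After 1 (visit(B)): cur=B back=1 fwd=0
After 2 (back): cur=HOME back=0 fwd=1
After 3 (visit(S)): cur=S back=1 fwd=0
After 4 (back): cur=HOME back=0 fwd=1
After 5 (forward): cur=S back=1 fwd=0
After 6 (back): cur=HOME back=0 fwd=1
After 7 (forward): cur=S back=1 fwd=0
After 8 (back): cur=HOME back=0 fwd=1
After 9 (forward): cur=S back=1 fwd=0

Answer: yes no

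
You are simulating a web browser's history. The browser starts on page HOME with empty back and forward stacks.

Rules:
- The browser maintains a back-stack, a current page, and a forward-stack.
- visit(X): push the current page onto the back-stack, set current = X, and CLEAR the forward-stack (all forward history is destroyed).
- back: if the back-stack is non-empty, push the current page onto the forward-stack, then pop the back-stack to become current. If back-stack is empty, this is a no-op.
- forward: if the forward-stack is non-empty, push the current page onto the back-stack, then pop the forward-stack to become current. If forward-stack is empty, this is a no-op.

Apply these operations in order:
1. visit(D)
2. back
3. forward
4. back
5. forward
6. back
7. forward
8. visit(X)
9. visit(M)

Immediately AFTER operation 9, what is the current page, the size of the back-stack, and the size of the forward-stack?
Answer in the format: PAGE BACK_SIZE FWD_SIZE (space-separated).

After 1 (visit(D)): cur=D back=1 fwd=0
After 2 (back): cur=HOME back=0 fwd=1
After 3 (forward): cur=D back=1 fwd=0
After 4 (back): cur=HOME back=0 fwd=1
After 5 (forward): cur=D back=1 fwd=0
After 6 (back): cur=HOME back=0 fwd=1
After 7 (forward): cur=D back=1 fwd=0
After 8 (visit(X)): cur=X back=2 fwd=0
After 9 (visit(M)): cur=M back=3 fwd=0

M 3 0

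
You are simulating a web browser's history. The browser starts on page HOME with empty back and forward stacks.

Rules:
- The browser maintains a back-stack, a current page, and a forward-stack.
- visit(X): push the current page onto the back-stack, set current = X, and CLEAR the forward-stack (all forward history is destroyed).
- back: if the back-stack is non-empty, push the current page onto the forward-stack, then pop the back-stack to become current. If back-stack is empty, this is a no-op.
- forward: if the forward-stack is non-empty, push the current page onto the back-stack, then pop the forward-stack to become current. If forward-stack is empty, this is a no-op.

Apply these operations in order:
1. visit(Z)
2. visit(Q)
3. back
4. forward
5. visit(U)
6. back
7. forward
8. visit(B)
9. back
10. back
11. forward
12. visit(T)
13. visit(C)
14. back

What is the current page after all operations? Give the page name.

After 1 (visit(Z)): cur=Z back=1 fwd=0
After 2 (visit(Q)): cur=Q back=2 fwd=0
After 3 (back): cur=Z back=1 fwd=1
After 4 (forward): cur=Q back=2 fwd=0
After 5 (visit(U)): cur=U back=3 fwd=0
After 6 (back): cur=Q back=2 fwd=1
After 7 (forward): cur=U back=3 fwd=0
After 8 (visit(B)): cur=B back=4 fwd=0
After 9 (back): cur=U back=3 fwd=1
After 10 (back): cur=Q back=2 fwd=2
After 11 (forward): cur=U back=3 fwd=1
After 12 (visit(T)): cur=T back=4 fwd=0
After 13 (visit(C)): cur=C back=5 fwd=0
After 14 (back): cur=T back=4 fwd=1

Answer: T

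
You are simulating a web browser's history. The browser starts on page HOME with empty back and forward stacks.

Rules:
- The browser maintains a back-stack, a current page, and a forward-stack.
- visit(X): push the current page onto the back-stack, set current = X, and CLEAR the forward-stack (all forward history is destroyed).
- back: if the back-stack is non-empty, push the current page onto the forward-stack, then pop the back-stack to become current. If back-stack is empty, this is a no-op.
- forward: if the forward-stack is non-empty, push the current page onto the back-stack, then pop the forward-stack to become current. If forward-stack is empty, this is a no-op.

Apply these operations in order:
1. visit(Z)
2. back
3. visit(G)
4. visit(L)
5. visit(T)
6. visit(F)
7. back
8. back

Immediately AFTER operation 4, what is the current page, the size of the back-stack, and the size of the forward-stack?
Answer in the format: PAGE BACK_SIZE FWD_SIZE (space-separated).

After 1 (visit(Z)): cur=Z back=1 fwd=0
After 2 (back): cur=HOME back=0 fwd=1
After 3 (visit(G)): cur=G back=1 fwd=0
After 4 (visit(L)): cur=L back=2 fwd=0

L 2 0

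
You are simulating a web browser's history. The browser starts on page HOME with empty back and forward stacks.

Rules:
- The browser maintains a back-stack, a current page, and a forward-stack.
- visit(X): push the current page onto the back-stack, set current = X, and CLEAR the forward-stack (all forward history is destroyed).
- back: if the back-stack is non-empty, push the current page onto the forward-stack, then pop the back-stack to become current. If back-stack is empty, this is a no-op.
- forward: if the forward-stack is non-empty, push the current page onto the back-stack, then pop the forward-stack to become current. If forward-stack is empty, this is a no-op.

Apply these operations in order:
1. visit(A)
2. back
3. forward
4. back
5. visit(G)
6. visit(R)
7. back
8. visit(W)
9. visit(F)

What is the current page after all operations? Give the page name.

Answer: F

Derivation:
After 1 (visit(A)): cur=A back=1 fwd=0
After 2 (back): cur=HOME back=0 fwd=1
After 3 (forward): cur=A back=1 fwd=0
After 4 (back): cur=HOME back=0 fwd=1
After 5 (visit(G)): cur=G back=1 fwd=0
After 6 (visit(R)): cur=R back=2 fwd=0
After 7 (back): cur=G back=1 fwd=1
After 8 (visit(W)): cur=W back=2 fwd=0
After 9 (visit(F)): cur=F back=3 fwd=0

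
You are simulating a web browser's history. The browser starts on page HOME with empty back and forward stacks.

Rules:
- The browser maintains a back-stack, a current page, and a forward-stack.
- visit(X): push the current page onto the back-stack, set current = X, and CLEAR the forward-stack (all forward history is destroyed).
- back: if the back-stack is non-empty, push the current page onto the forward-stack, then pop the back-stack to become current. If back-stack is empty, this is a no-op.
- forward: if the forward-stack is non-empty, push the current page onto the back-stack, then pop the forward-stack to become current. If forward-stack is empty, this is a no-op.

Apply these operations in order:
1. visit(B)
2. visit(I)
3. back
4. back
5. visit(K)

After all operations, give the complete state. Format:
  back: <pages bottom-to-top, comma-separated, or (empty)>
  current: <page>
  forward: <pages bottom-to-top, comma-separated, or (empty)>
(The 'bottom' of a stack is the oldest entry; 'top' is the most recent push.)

After 1 (visit(B)): cur=B back=1 fwd=0
After 2 (visit(I)): cur=I back=2 fwd=0
After 3 (back): cur=B back=1 fwd=1
After 4 (back): cur=HOME back=0 fwd=2
After 5 (visit(K)): cur=K back=1 fwd=0

Answer: back: HOME
current: K
forward: (empty)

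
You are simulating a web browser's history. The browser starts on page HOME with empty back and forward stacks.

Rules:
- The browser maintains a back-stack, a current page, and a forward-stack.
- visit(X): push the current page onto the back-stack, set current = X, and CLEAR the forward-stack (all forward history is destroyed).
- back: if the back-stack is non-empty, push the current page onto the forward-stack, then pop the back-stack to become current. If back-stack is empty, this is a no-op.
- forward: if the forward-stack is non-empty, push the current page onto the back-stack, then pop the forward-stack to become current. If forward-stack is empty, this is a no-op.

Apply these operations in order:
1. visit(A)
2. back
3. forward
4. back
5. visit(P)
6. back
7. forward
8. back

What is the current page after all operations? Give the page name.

Answer: HOME

Derivation:
After 1 (visit(A)): cur=A back=1 fwd=0
After 2 (back): cur=HOME back=0 fwd=1
After 3 (forward): cur=A back=1 fwd=0
After 4 (back): cur=HOME back=0 fwd=1
After 5 (visit(P)): cur=P back=1 fwd=0
After 6 (back): cur=HOME back=0 fwd=1
After 7 (forward): cur=P back=1 fwd=0
After 8 (back): cur=HOME back=0 fwd=1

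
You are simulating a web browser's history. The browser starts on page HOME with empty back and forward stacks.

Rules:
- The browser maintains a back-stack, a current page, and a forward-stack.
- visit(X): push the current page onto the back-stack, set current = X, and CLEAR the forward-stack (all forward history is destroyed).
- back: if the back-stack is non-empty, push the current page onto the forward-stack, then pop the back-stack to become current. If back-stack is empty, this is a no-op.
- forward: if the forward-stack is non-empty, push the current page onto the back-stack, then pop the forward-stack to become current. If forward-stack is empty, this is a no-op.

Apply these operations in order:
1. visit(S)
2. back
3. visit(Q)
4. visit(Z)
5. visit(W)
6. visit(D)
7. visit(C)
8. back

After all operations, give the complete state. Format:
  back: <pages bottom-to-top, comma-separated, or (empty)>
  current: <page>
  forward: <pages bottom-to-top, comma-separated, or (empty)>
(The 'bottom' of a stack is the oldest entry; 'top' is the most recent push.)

After 1 (visit(S)): cur=S back=1 fwd=0
After 2 (back): cur=HOME back=0 fwd=1
After 3 (visit(Q)): cur=Q back=1 fwd=0
After 4 (visit(Z)): cur=Z back=2 fwd=0
After 5 (visit(W)): cur=W back=3 fwd=0
After 6 (visit(D)): cur=D back=4 fwd=0
After 7 (visit(C)): cur=C back=5 fwd=0
After 8 (back): cur=D back=4 fwd=1

Answer: back: HOME,Q,Z,W
current: D
forward: C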